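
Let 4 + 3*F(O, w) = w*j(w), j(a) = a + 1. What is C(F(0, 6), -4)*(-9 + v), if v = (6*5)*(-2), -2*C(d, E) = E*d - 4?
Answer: -1886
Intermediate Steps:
j(a) = 1 + a
F(O, w) = -4/3 + w*(1 + w)/3 (F(O, w) = -4/3 + (w*(1 + w))/3 = -4/3 + w*(1 + w)/3)
C(d, E) = 2 - E*d/2 (C(d, E) = -(E*d - 4)/2 = -(-4 + E*d)/2 = 2 - E*d/2)
v = -60 (v = 30*(-2) = -60)
C(F(0, 6), -4)*(-9 + v) = (2 - ½*(-4)*(-4/3 + (⅓)*6*(1 + 6)))*(-9 - 60) = (2 - ½*(-4)*(-4/3 + (⅓)*6*7))*(-69) = (2 - ½*(-4)*(-4/3 + 14))*(-69) = (2 - ½*(-4)*38/3)*(-69) = (2 + 76/3)*(-69) = (82/3)*(-69) = -1886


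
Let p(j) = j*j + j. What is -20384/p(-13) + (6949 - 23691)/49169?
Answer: -19324474/147507 ≈ -131.01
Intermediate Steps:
p(j) = j + j² (p(j) = j² + j = j + j²)
-20384/p(-13) + (6949 - 23691)/49169 = -20384*(-1/(13*(1 - 13))) + (6949 - 23691)/49169 = -20384/((-13*(-12))) - 16742*1/49169 = -20384/156 - 16742/49169 = -20384*1/156 - 16742/49169 = -392/3 - 16742/49169 = -19324474/147507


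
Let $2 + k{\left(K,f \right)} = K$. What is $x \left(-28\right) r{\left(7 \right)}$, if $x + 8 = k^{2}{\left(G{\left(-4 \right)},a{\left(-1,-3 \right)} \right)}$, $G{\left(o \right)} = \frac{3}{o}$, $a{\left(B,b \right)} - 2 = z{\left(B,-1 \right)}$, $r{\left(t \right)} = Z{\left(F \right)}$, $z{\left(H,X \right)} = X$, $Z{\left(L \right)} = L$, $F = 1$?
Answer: $\frac{49}{4} \approx 12.25$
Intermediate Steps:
$r{\left(t \right)} = 1$
$a{\left(B,b \right)} = 1$ ($a{\left(B,b \right)} = 2 - 1 = 1$)
$k{\left(K,f \right)} = -2 + K$
$x = - \frac{7}{16}$ ($x = -8 + \left(-2 + \frac{3}{-4}\right)^{2} = -8 + \left(-2 + 3 \left(- \frac{1}{4}\right)\right)^{2} = -8 + \left(-2 - \frac{3}{4}\right)^{2} = -8 + \left(- \frac{11}{4}\right)^{2} = -8 + \frac{121}{16} = - \frac{7}{16} \approx -0.4375$)
$x \left(-28\right) r{\left(7 \right)} = \left(- \frac{7}{16}\right) \left(-28\right) 1 = \frac{49}{4} \cdot 1 = \frac{49}{4}$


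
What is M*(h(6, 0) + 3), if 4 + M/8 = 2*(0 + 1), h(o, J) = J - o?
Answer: 48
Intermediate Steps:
M = -16 (M = -32 + 8*(2*(0 + 1)) = -32 + 8*(2*1) = -32 + 8*2 = -32 + 16 = -16)
M*(h(6, 0) + 3) = -16*((0 - 1*6) + 3) = -16*((0 - 6) + 3) = -16*(-6 + 3) = -16*(-3) = 48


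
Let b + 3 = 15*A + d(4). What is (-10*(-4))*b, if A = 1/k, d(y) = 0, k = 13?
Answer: -960/13 ≈ -73.846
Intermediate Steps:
A = 1/13 ≈ 0.076923
b = -24/13 (b = -3 + (15*(1/13) + 0) = -3 + (15/13 + 0) = -3 + 15/13 = -24/13 ≈ -1.8462)
(-10*(-4))*b = -10*(-4)*(-24/13) = 40*(-24/13) = -960/13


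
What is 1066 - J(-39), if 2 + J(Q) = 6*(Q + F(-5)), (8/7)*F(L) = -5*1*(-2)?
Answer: 2499/2 ≈ 1249.5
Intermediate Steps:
F(L) = 35/4 (F(L) = 7*(-5*1*(-2))/8 = 7*(-5*(-2))/8 = (7/8)*10 = 35/4)
J(Q) = 101/2 + 6*Q (J(Q) = -2 + 6*(Q + 35/4) = -2 + 6*(35/4 + Q) = -2 + (105/2 + 6*Q) = 101/2 + 6*Q)
1066 - J(-39) = 1066 - (101/2 + 6*(-39)) = 1066 - (101/2 - 234) = 1066 - 1*(-367/2) = 1066 + 367/2 = 2499/2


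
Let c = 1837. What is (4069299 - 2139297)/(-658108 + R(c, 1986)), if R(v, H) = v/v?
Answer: -643334/219369 ≈ -2.9327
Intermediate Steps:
R(v, H) = 1
(4069299 - 2139297)/(-658108 + R(c, 1986)) = (4069299 - 2139297)/(-658108 + 1) = 1930002/(-658107) = 1930002*(-1/658107) = -643334/219369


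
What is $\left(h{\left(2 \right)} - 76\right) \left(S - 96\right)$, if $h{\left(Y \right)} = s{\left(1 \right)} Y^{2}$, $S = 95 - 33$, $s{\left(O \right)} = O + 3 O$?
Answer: $2040$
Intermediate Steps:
$s{\left(O \right)} = 4 O$
$S = 62$ ($S = 95 - 33 = 62$)
$h{\left(Y \right)} = 4 Y^{2}$ ($h{\left(Y \right)} = 4 \cdot 1 Y^{2} = 4 Y^{2}$)
$\left(h{\left(2 \right)} - 76\right) \left(S - 96\right) = \left(4 \cdot 2^{2} - 76\right) \left(62 - 96\right) = \left(4 \cdot 4 - 76\right) \left(-34\right) = \left(16 - 76\right) \left(-34\right) = \left(-60\right) \left(-34\right) = 2040$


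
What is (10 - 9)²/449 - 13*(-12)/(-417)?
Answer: -23209/62411 ≈ -0.37187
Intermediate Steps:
(10 - 9)²/449 - 13*(-12)/(-417) = 1²*(1/449) + 156*(-1/417) = 1*(1/449) - 52/139 = 1/449 - 52/139 = -23209/62411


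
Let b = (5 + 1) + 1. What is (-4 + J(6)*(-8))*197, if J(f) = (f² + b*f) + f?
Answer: -133172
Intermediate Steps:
b = 7 (b = 6 + 1 = 7)
J(f) = f² + 8*f (J(f) = (f² + 7*f) + f = f² + 8*f)
(-4 + J(6)*(-8))*197 = (-4 + (6*(8 + 6))*(-8))*197 = (-4 + (6*14)*(-8))*197 = (-4 + 84*(-8))*197 = (-4 - 672)*197 = -676*197 = -133172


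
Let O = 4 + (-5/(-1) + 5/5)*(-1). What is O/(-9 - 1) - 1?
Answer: -⅘ ≈ -0.80000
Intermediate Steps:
O = -2 (O = 4 + (-5*(-1) + 5*(⅕))*(-1) = 4 + (5 + 1)*(-1) = 4 + 6*(-1) = 4 - 6 = -2)
O/(-9 - 1) - 1 = -2/(-9 - 1) - 1 = -2/(-10) - 1 = -⅒*(-2) - 1 = ⅕ - 1 = -⅘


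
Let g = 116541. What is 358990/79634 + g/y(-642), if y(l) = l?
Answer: -1508359069/8520838 ≈ -177.02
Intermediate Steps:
358990/79634 + g/y(-642) = 358990/79634 + 116541/(-642) = 358990*(1/79634) + 116541*(-1/642) = 179495/39817 - 38847/214 = -1508359069/8520838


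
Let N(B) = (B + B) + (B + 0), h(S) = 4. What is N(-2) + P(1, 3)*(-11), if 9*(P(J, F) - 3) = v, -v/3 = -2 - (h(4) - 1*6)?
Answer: -39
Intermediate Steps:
N(B) = 3*B (N(B) = 2*B + B = 3*B)
v = 0 (v = -3*(-2 - (4 - 1*6)) = -3*(-2 - (4 - 6)) = -3*(-2 - 1*(-2)) = -3*(-2 + 2) = -3*0 = 0)
P(J, F) = 3 (P(J, F) = 3 + (1/9)*0 = 3 + 0 = 3)
N(-2) + P(1, 3)*(-11) = 3*(-2) + 3*(-11) = -6 - 33 = -39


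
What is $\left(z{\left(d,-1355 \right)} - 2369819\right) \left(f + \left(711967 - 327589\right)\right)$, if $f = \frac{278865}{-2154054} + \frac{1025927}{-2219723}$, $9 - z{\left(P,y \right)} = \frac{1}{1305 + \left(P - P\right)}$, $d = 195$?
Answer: $- \frac{24605108384554741750193483}{27011823312510} \approx -9.109 \cdot 10^{11}$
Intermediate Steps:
$z{\left(P,y \right)} = \frac{11744}{1305}$ ($z{\left(P,y \right)} = 9 - \frac{1}{1305 + \left(P - P\right)} = 9 - \frac{1}{1305 + 0} = 9 - \frac{1}{1305} = \frac{11744}{1305}$)
$f = - \frac{942968404151}{1593801069014}$ ($f = 278865 \left(- \frac{1}{2154054}\right) + 1025927 \left(- \frac{1}{2219723}\right) = - \frac{92955}{718018} - \frac{1025927}{2219723} = - \frac{942968404151}{1593801069014} \approx -0.59165$)
$\left(z{\left(d,-1355 \right)} - 2369819\right) \left(f + \left(711967 - 327589\right)\right) = \left(\frac{11744}{1305} - 2369819\right) \left(- \frac{942968404151}{1593801069014} + \left(711967 - 327589\right)\right) = - \frac{3092602051 \left(- \frac{942968404151}{1593801069014} + \left(711967 - 327589\right)\right)}{1305} = - \frac{3092602051 \left(- \frac{942968404151}{1593801069014} + 384378\right)}{1305} = \left(- \frac{3092602051}{1305}\right) \frac{612621124337059141}{1593801069014} = - \frac{24605108384554741750193483}{27011823312510}$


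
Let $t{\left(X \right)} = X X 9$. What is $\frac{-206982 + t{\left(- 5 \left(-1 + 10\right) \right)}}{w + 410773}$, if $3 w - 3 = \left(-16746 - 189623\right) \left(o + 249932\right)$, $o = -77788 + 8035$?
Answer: $\frac{566271}{37182127729} \approx 1.523 \cdot 10^{-5}$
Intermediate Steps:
$o = -69753$
$t{\left(X \right)} = 9 X^{2}$ ($t{\left(X \right)} = X^{2} \cdot 9 = 9 X^{2}$)
$w = - \frac{37183360048}{3}$ ($w = 1 + \frac{\left(-16746 - 189623\right) \left(-69753 + 249932\right)}{3} = 1 + \frac{\left(-206369\right) 180179}{3} = 1 + \frac{1}{3} \left(-37183360051\right) = 1 - \frac{37183360051}{3} = - \frac{37183360048}{3} \approx -1.2394 \cdot 10^{10}$)
$\frac{-206982 + t{\left(- 5 \left(-1 + 10\right) \right)}}{w + 410773} = \frac{-206982 + 9 \left(- 5 \left(-1 + 10\right)\right)^{2}}{- \frac{37183360048}{3} + 410773} = \frac{-206982 + 9 \left(\left(-5\right) 9\right)^{2}}{- \frac{37182127729}{3}} = \left(-206982 + 9 \left(-45\right)^{2}\right) \left(- \frac{3}{37182127729}\right) = \left(-206982 + 9 \cdot 2025\right) \left(- \frac{3}{37182127729}\right) = \left(-206982 + 18225\right) \left(- \frac{3}{37182127729}\right) = \left(-188757\right) \left(- \frac{3}{37182127729}\right) = \frac{566271}{37182127729}$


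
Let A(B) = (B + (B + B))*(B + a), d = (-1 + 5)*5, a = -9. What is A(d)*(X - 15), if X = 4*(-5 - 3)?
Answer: -31020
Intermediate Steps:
X = -32 (X = 4*(-8) = -32)
d = 20 (d = 4*5 = 20)
A(B) = 3*B*(-9 + B) (A(B) = (B + (B + B))*(B - 9) = (B + 2*B)*(-9 + B) = (3*B)*(-9 + B) = 3*B*(-9 + B))
A(d)*(X - 15) = (3*20*(-9 + 20))*(-32 - 15) = (3*20*11)*(-47) = 660*(-47) = -31020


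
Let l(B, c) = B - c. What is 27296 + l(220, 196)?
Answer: 27320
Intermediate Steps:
27296 + l(220, 196) = 27296 + (220 - 1*196) = 27296 + (220 - 196) = 27296 + 24 = 27320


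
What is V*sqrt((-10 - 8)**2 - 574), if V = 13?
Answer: 65*I*sqrt(10) ≈ 205.55*I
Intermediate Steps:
V*sqrt((-10 - 8)**2 - 574) = 13*sqrt((-10 - 8)**2 - 574) = 13*sqrt((-18)**2 - 574) = 13*sqrt(324 - 574) = 13*sqrt(-250) = 13*(5*I*sqrt(10)) = 65*I*sqrt(10)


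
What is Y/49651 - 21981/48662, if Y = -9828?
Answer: -224232681/345159566 ≈ -0.64965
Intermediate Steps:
Y/49651 - 21981/48662 = -9828/49651 - 21981/48662 = -9828*1/49651 - 21981*1/48662 = -1404/7093 - 21981/48662 = -224232681/345159566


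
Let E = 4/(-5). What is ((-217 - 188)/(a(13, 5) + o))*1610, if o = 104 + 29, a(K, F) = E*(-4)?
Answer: -1086750/227 ≈ -4787.4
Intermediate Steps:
E = -4/5 (E = 4*(-1/5) = -4/5 ≈ -0.80000)
a(K, F) = 16/5 (a(K, F) = -4/5*(-4) = 16/5)
o = 133
((-217 - 188)/(a(13, 5) + o))*1610 = ((-217 - 188)/(16/5 + 133))*1610 = -405/681/5*1610 = -405*5/681*1610 = -675/227*1610 = -1086750/227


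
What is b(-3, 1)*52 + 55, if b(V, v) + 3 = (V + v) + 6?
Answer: 107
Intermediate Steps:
b(V, v) = 3 + V + v (b(V, v) = -3 + ((V + v) + 6) = -3 + (6 + V + v) = 3 + V + v)
b(-3, 1)*52 + 55 = (3 - 3 + 1)*52 + 55 = 1*52 + 55 = 52 + 55 = 107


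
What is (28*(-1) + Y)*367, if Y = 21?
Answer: -2569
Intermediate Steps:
(28*(-1) + Y)*367 = (28*(-1) + 21)*367 = (-28 + 21)*367 = -7*367 = -2569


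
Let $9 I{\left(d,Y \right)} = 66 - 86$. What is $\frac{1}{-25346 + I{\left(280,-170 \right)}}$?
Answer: $- \frac{9}{228134} \approx -3.945 \cdot 10^{-5}$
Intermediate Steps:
$I{\left(d,Y \right)} = - \frac{20}{9}$ ($I{\left(d,Y \right)} = \frac{66 - 86}{9} = \frac{1}{9} \left(-20\right) = - \frac{20}{9}$)
$\frac{1}{-25346 + I{\left(280,-170 \right)}} = \frac{1}{-25346 - \frac{20}{9}} = \frac{1}{- \frac{228134}{9}} = - \frac{9}{228134}$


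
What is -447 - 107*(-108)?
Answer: 11109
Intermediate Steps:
-447 - 107*(-108) = -447 + 11556 = 11109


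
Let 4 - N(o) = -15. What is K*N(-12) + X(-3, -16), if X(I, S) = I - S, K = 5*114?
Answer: 10843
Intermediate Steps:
N(o) = 19 (N(o) = 4 - 1*(-15) = 4 + 15 = 19)
K = 570
K*N(-12) + X(-3, -16) = 570*19 + (-3 - 1*(-16)) = 10830 + (-3 + 16) = 10830 + 13 = 10843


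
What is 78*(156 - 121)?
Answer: 2730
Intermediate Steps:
78*(156 - 121) = 78*35 = 2730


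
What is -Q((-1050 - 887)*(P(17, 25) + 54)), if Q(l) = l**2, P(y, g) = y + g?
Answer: -34578146304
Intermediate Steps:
P(y, g) = g + y
-Q((-1050 - 887)*(P(17, 25) + 54)) = -((-1050 - 887)*((25 + 17) + 54))**2 = -(-1937*(42 + 54))**2 = -(-1937*96)**2 = -1*(-185952)**2 = -1*34578146304 = -34578146304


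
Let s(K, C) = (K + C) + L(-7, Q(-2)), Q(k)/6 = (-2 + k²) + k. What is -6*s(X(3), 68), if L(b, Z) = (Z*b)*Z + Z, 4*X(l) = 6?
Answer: -417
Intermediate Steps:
Q(k) = -12 + 6*k + 6*k² (Q(k) = 6*((-2 + k²) + k) = 6*(-2 + k + k²) = -12 + 6*k + 6*k²)
X(l) = 3/2 (X(l) = (¼)*6 = 3/2)
L(b, Z) = Z + b*Z² (L(b, Z) = b*Z² + Z = Z + b*Z²)
s(K, C) = C + K (s(K, C) = (K + C) + (-12 + 6*(-2) + 6*(-2)²)*(1 + (-12 + 6*(-2) + 6*(-2)²)*(-7)) = (C + K) + (-12 - 12 + 6*4)*(1 + (-12 - 12 + 6*4)*(-7)) = (C + K) + (-12 - 12 + 24)*(1 + (-12 - 12 + 24)*(-7)) = (C + K) + 0*(1 + 0*(-7)) = (C + K) + 0*(1 + 0) = (C + K) + 0*1 = (C + K) + 0 = C + K)
-6*s(X(3), 68) = -6*(68 + 3/2) = -6*139/2 = -417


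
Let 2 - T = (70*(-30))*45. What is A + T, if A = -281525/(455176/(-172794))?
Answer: 45830436601/227588 ≈ 2.0137e+5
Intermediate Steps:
T = 94502 (T = 2 - 70*(-30)*45 = 2 - (-2100)*45 = 2 - 1*(-94500) = 2 + 94500 = 94502)
A = 24322915425/227588 (A = -281525/(455176*(-1/172794)) = -281525/(-227588/86397) = -281525*(-86397/227588) = 24322915425/227588 ≈ 1.0687e+5)
A + T = 24322915425/227588 + 94502 = 45830436601/227588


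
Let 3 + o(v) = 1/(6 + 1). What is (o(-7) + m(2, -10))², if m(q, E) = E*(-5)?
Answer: 108900/49 ≈ 2222.4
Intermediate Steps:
o(v) = -20/7 (o(v) = -3 + 1/(6 + 1) = -3 + 1/7 = -3 + ⅐ = -20/7)
m(q, E) = -5*E
(o(-7) + m(2, -10))² = (-20/7 - 5*(-10))² = (-20/7 + 50)² = (330/7)² = 108900/49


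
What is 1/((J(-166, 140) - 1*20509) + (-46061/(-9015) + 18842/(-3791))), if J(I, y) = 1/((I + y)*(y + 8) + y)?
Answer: -42241369140/866322371900659 ≈ -4.8759e-5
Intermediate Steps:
J(I, y) = 1/(y + (8 + y)*(I + y)) (J(I, y) = 1/((I + y)*(8 + y) + y) = 1/((8 + y)*(I + y) + y) = 1/(y + (8 + y)*(I + y)))
1/((J(-166, 140) - 1*20509) + (-46061/(-9015) + 18842/(-3791))) = 1/((1/(140**2 + 8*(-166) + 9*140 - 166*140) - 1*20509) + (-46061/(-9015) + 18842/(-3791))) = 1/((1/(19600 - 1328 + 1260 - 23240) - 20509) + (-46061*(-1/9015) + 18842*(-1/3791))) = 1/((1/(-3708) - 20509) + (46061/9015 - 18842/3791)) = 1/((-1/3708 - 20509) + 4756621/34175865) = 1/(-76047373/3708 + 4756621/34175865) = 1/(-866322371900659/42241369140) = -42241369140/866322371900659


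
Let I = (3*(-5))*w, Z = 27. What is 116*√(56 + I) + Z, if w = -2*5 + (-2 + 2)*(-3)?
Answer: 27 + 116*√206 ≈ 1691.9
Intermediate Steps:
w = -10 (w = -10 + 0*(-3) = -10 + 0 = -10)
I = 150 (I = (3*(-5))*(-10) = -15*(-10) = 150)
116*√(56 + I) + Z = 116*√(56 + 150) + 27 = 116*√206 + 27 = 27 + 116*√206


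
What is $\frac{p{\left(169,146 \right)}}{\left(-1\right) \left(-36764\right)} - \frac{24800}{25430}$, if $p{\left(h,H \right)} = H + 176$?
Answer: $- \frac{6453991}{6677918} \approx -0.96647$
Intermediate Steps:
$p{\left(h,H \right)} = 176 + H$
$\frac{p{\left(169,146 \right)}}{\left(-1\right) \left(-36764\right)} - \frac{24800}{25430} = \frac{176 + 146}{\left(-1\right) \left(-36764\right)} - \frac{24800}{25430} = \frac{322}{36764} - \frac{2480}{2543} = 322 \cdot \frac{1}{36764} - \frac{2480}{2543} = \frac{23}{2626} - \frac{2480}{2543} = - \frac{6453991}{6677918}$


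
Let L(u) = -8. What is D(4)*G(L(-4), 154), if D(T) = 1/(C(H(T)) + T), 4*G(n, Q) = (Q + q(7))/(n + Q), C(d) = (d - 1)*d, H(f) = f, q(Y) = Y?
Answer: 161/9344 ≈ 0.017230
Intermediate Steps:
C(d) = d*(-1 + d) (C(d) = (-1 + d)*d = d*(-1 + d))
G(n, Q) = (7 + Q)/(4*(Q + n)) (G(n, Q) = ((Q + 7)/(n + Q))/4 = ((7 + Q)/(Q + n))/4 = (7 + Q)/(4*(Q + n)))
D(T) = 1/(T + T*(-1 + T)) (D(T) = 1/(T*(-1 + T) + T) = 1/(T + T*(-1 + T)))
D(4)*G(L(-4), 154) = ((7 + 154)/(4*(154 - 8)))/4² = ((¼)*161/146)/16 = ((¼)*(1/146)*161)/16 = (1/16)*(161/584) = 161/9344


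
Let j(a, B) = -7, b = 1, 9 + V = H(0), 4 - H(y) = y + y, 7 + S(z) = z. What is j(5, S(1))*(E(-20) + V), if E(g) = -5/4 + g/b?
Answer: 735/4 ≈ 183.75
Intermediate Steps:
S(z) = -7 + z
H(y) = 4 - 2*y (H(y) = 4 - (y + y) = 4 - 2*y)
V = -5 (V = -9 + (4 - 2*0) = -9 + (4 + 0) = -9 + 4 = -5)
E(g) = -5/4 + g (E(g) = -5/4 + g/1 = -5*1/4 + g*1 = -5/4 + g)
j(5, S(1))*(E(-20) + V) = -7*((-5/4 - 20) - 5) = -7*(-85/4 - 5) = -7*(-105/4) = 735/4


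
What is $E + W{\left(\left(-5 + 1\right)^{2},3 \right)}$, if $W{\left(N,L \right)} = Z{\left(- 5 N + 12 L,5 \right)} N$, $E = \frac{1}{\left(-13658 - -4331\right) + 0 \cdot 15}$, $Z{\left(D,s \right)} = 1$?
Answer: $\frac{149231}{9327} \approx 16.0$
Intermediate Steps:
$E = - \frac{1}{9327}$ ($E = \frac{1}{\left(-13658 + 4331\right) + 0} = \frac{1}{-9327 + 0} = \frac{1}{-9327} = - \frac{1}{9327} \approx -0.00010722$)
$W{\left(N,L \right)} = N$ ($W{\left(N,L \right)} = 1 N = N$)
$E + W{\left(\left(-5 + 1\right)^{2},3 \right)} = - \frac{1}{9327} + \left(-5 + 1\right)^{2} = - \frac{1}{9327} + \left(-4\right)^{2} = - \frac{1}{9327} + 16 = \frac{149231}{9327}$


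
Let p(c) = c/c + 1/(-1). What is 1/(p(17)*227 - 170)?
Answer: -1/170 ≈ -0.0058824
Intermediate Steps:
p(c) = 0 (p(c) = 1 + 1*(-1) = 1 - 1 = 0)
1/(p(17)*227 - 170) = 1/(0*227 - 170) = 1/(0 - 170) = 1/(-170) = -1/170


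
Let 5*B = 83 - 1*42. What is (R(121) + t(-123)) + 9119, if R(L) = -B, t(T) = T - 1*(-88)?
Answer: 45379/5 ≈ 9075.8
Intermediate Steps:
B = 41/5 (B = (83 - 1*42)/5 = (83 - 42)/5 = (1/5)*41 = 41/5 ≈ 8.2000)
t(T) = 88 + T (t(T) = T + 88 = 88 + T)
R(L) = -41/5 (R(L) = -1*41/5 = -41/5)
(R(121) + t(-123)) + 9119 = (-41/5 + (88 - 123)) + 9119 = (-41/5 - 35) + 9119 = -216/5 + 9119 = 45379/5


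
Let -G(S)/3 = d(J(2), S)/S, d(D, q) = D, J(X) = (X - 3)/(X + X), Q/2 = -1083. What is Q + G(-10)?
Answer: -86643/40 ≈ -2166.1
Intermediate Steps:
Q = -2166 (Q = 2*(-1083) = -2166)
J(X) = (-3 + X)/(2*X) (J(X) = (-3 + X)/((2*X)) = (-3 + X)*(1/(2*X)) = (-3 + X)/(2*X))
G(S) = 3/(4*S) (G(S) = -3*(½)*(-3 + 2)/2/S = -3*(½)*(½)*(-1)/S = -(-3)/(4*S) = 3/(4*S))
Q + G(-10) = -2166 + (¾)/(-10) = -2166 + (¾)*(-⅒) = -2166 - 3/40 = -86643/40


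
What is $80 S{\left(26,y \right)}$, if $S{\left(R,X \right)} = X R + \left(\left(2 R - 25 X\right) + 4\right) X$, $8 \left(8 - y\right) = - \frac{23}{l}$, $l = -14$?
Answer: $- \frac{55177965}{784} \approx -70380.0$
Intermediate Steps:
$y = \frac{873}{112}$ ($y = 8 - \frac{\left(-23\right) \frac{1}{-14}}{8} = 8 - \frac{\left(-23\right) \left(- \frac{1}{14}\right)}{8} = 8 - \frac{23}{112} = \frac{873}{112} \approx 7.7946$)
$S{\left(R,X \right)} = R X + X \left(4 - 25 X + 2 R\right)$ ($S{\left(R,X \right)} = R X + \left(\left(- 25 X + 2 R\right) + 4\right) X = R X + \left(4 - 25 X + 2 R\right) X = R X + X \left(4 - 25 X + 2 R\right)$)
$80 S{\left(26,y \right)} = 80 \frac{873 \left(4 - \frac{21825}{112} + 3 \cdot 26\right)}{112} = 80 \frac{873 \left(4 - \frac{21825}{112} + 78\right)}{112} = 80 \cdot \frac{873}{112} \left(- \frac{12641}{112}\right) = 80 \left(- \frac{11035593}{12544}\right) = - \frac{55177965}{784}$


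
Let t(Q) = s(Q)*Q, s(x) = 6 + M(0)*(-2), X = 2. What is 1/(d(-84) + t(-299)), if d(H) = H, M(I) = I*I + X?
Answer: -1/682 ≈ -0.0014663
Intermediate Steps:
M(I) = 2 + I² (M(I) = I*I + 2 = I² + 2 = 2 + I²)
s(x) = 2 (s(x) = 6 + (2 + 0²)*(-2) = 6 + (2 + 0)*(-2) = 6 + 2*(-2) = 6 - 4 = 2)
t(Q) = 2*Q
1/(d(-84) + t(-299)) = 1/(-84 + 2*(-299)) = 1/(-84 - 598) = 1/(-682) = -1/682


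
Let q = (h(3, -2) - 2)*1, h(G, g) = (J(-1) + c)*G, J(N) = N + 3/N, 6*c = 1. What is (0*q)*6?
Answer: 0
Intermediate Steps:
c = ⅙ (c = (⅙)*1 = ⅙ ≈ 0.16667)
h(G, g) = -23*G/6 (h(G, g) = ((-1 + 3/(-1)) + ⅙)*G = ((-1 + 3*(-1)) + ⅙)*G = ((-1 - 3) + ⅙)*G = (-4 + ⅙)*G = -23*G/6)
q = -27/2 (q = (-23/6*3 - 2)*1 = (-23/2 - 2)*1 = -27/2*1 = -27/2 ≈ -13.500)
(0*q)*6 = (0*(-27/2))*6 = 0*6 = 0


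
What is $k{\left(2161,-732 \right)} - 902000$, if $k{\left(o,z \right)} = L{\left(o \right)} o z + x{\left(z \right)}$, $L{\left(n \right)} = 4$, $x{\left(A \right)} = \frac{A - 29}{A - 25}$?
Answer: $- \frac{5472661095}{757} \approx -7.2294 \cdot 10^{6}$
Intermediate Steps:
$x{\left(A \right)} = \frac{-29 + A}{-25 + A}$
$k{\left(o,z \right)} = \frac{-29 + z}{-25 + z} + 4 o z$ ($k{\left(o,z \right)} = 4 o z + \frac{-29 + z}{-25 + z} = \frac{-29 + z}{-25 + z} + 4 o z$)
$k{\left(2161,-732 \right)} - 902000 = \frac{-29 - 732 + 4 \cdot 2161 \left(-732\right) \left(-25 - 732\right)}{-25 - 732} - 902000 = \frac{-29 - 732 + 4 \cdot 2161 \left(-732\right) \left(-757\right)}{-757} - 902000 = - \frac{-29 - 732 + 4789847856}{757} - 902000 = \left(- \frac{1}{757}\right) 4789847095 - 902000 = - \frac{4789847095}{757} - 902000 = - \frac{5472661095}{757}$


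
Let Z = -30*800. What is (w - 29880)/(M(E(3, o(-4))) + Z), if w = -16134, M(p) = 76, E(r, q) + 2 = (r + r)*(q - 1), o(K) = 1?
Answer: 23007/11962 ≈ 1.9233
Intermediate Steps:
E(r, q) = -2 + 2*r*(-1 + q) (E(r, q) = -2 + (r + r)*(q - 1) = -2 + (2*r)*(-1 + q) = -2 + 2*r*(-1 + q))
Z = -24000
(w - 29880)/(M(E(3, o(-4))) + Z) = (-16134 - 29880)/(76 - 24000) = -46014/(-23924) = -46014*(-1/23924) = 23007/11962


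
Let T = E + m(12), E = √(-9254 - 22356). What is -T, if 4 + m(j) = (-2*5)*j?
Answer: 124 - I*√31610 ≈ 124.0 - 177.79*I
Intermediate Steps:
m(j) = -4 - 10*j (m(j) = -4 + (-2*5)*j = -4 - 10*j)
E = I*√31610 (E = √(-31610) = I*√31610 ≈ 177.79*I)
T = -124 + I*√31610 (T = I*√31610 + (-4 - 10*12) = I*√31610 + (-4 - 120) = I*√31610 - 124 = -124 + I*√31610 ≈ -124.0 + 177.79*I)
-T = -(-124 + I*√31610) = 124 - I*√31610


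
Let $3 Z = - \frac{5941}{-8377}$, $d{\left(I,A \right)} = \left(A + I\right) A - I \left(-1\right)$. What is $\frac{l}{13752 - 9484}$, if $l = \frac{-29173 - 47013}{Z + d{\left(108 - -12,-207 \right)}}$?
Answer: $- \frac{87028653}{88387532960} \approx -0.00098463$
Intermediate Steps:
$d{\left(I,A \right)} = I + A \left(A + I\right)$ ($d{\left(I,A \right)} = A \left(A + I\right) - - I = A \left(A + I\right) + I = I + A \left(A + I\right)$)
$Z = \frac{5941}{25131}$ ($Z = \frac{\left(-5941\right) \frac{1}{-8377}}{3} = \frac{\left(-5941\right) \left(- \frac{1}{8377}\right)}{3} = \frac{1}{3} \cdot \frac{5941}{8377} = \frac{5941}{25131} \approx 0.2364$)
$l = - \frac{957315183}{227802920}$ ($l = \frac{-29173 - 47013}{\frac{5941}{25131} + \left(\left(108 - -12\right) + \left(-207\right)^{2} - 207 \left(108 - -12\right)\right)} = - \frac{76186}{\frac{5941}{25131} + \left(\left(108 + 12\right) + 42849 - 207 \left(108 + 12\right)\right)} = - \frac{76186}{\frac{5941}{25131} + \left(120 + 42849 - 24840\right)} = - \frac{76186}{\frac{5941}{25131} + 18129} = - \frac{76186}{\frac{455605840}{25131}} = \left(-76186\right) \frac{25131}{455605840} = - \frac{957315183}{227802920} \approx -4.2024$)
$\frac{l}{13752 - 9484} = - \frac{957315183}{227802920 \left(13752 - 9484\right)} = - \frac{957315183}{227802920 \cdot 4268} = \left(- \frac{957315183}{227802920}\right) \frac{1}{4268} = - \frac{87028653}{88387532960}$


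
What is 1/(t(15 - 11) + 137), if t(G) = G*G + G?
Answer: 1/157 ≈ 0.0063694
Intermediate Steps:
t(G) = G + G² (t(G) = G² + G = G + G²)
1/(t(15 - 11) + 137) = 1/((15 - 11)*(1 + (15 - 11)) + 137) = 1/(4*(1 + 4) + 137) = 1/(4*5 + 137) = 1/(20 + 137) = 1/157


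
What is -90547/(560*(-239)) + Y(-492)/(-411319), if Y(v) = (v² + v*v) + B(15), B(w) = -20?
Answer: -115269093/230338640 ≈ -0.50043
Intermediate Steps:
Y(v) = -20 + 2*v² (Y(v) = (v² + v*v) - 20 = (v² + v²) - 20 = 2*v² - 20 = -20 + 2*v²)
-90547/(560*(-239)) + Y(-492)/(-411319) = -90547/(560*(-239)) + (-20 + 2*(-492)²)/(-411319) = -90547/(-133840) + (-20 + 2*242064)*(-1/411319) = -90547*(-1/133840) + (-20 + 484128)*(-1/411319) = 90547/133840 + 484108*(-1/411319) = 90547/133840 - 484108/411319 = -115269093/230338640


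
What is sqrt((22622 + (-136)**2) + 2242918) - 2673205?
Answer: -2673205 + 2*sqrt(571009) ≈ -2.6717e+6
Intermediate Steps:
sqrt((22622 + (-136)**2) + 2242918) - 2673205 = sqrt((22622 + 18496) + 2242918) - 2673205 = sqrt(41118 + 2242918) - 2673205 = sqrt(2284036) - 2673205 = 2*sqrt(571009) - 2673205 = -2673205 + 2*sqrt(571009)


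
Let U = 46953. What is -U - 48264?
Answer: -95217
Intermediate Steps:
-U - 48264 = -1*46953 - 48264 = -46953 - 48264 = -95217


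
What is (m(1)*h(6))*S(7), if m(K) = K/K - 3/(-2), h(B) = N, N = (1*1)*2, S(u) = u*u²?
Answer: 1715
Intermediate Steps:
S(u) = u³
N = 2 (N = 1*2 = 2)
h(B) = 2
m(K) = 5/2 (m(K) = 1 - 3*(-½) = 1 + 3/2 = 5/2)
(m(1)*h(6))*S(7) = ((5/2)*2)*7³ = 5*343 = 1715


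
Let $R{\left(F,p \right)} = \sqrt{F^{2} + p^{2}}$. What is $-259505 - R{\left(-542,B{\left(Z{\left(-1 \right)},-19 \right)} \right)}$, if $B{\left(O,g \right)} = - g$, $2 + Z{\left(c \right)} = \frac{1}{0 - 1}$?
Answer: $-259505 - 5 \sqrt{11765} \approx -2.6005 \cdot 10^{5}$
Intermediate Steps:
$Z{\left(c \right)} = -3$ ($Z{\left(c \right)} = -2 + \frac{1}{0 - 1} = -2 + \frac{1}{-1} = -2 - 1 = -3$)
$-259505 - R{\left(-542,B{\left(Z{\left(-1 \right)},-19 \right)} \right)} = -259505 - \sqrt{\left(-542\right)^{2} + \left(\left(-1\right) \left(-19\right)\right)^{2}} = -259505 - \sqrt{293764 + 19^{2}} = -259505 - \sqrt{293764 + 361} = -259505 - \sqrt{294125} = -259505 - 5 \sqrt{11765}$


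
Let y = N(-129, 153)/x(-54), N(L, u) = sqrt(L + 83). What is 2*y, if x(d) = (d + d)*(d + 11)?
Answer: I*sqrt(46)/2322 ≈ 0.0029209*I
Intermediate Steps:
N(L, u) = sqrt(83 + L)
x(d) = 2*d*(11 + d) (x(d) = (2*d)*(11 + d) = 2*d*(11 + d))
y = I*sqrt(46)/4644 (y = sqrt(83 - 129)/((2*(-54)*(11 - 54))) = sqrt(-46)/((2*(-54)*(-43))) = (I*sqrt(46))/4644 = (I*sqrt(46))*(1/4644) = I*sqrt(46)/4644 ≈ 0.0014604*I)
2*y = 2*(I*sqrt(46)/4644) = I*sqrt(46)/2322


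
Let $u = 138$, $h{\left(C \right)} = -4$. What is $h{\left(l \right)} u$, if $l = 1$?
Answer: $-552$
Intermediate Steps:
$h{\left(l \right)} u = \left(-4\right) 138 = -552$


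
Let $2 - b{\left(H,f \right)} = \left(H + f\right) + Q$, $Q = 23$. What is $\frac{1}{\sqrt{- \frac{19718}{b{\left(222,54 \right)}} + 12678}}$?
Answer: $\frac{3 \sqrt{31226943}}{1892542} \approx 0.0088581$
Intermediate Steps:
$b{\left(H,f \right)} = -21 - H - f$ ($b{\left(H,f \right)} = 2 - \left(\left(H + f\right) + 23\right) = 2 - \left(23 + H + f\right) = -21 - H - f$)
$\frac{1}{\sqrt{- \frac{19718}{b{\left(222,54 \right)}} + 12678}} = \frac{1}{\sqrt{- \frac{19718}{-21 - 222 - 54} + 12678}} = \frac{1}{\sqrt{- \frac{19718}{-297} + 12678}} = \frac{1}{\sqrt{\left(-19718\right) \left(- \frac{1}{297}\right) + 12678}} = \frac{1}{\sqrt{\frac{19718}{297} + 12678}} = \frac{1}{\sqrt{\frac{3785084}{297}}} = \frac{1}{\frac{2}{99} \sqrt{31226943}} = \frac{3 \sqrt{31226943}}{1892542}$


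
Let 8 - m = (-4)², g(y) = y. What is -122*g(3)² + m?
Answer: -1106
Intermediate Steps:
m = -8 (m = 8 - 1*(-4)² = 8 - 1*16 = 8 - 16 = -8)
-122*g(3)² + m = -122*3² - 8 = -122*9 - 8 = -1098 - 8 = -1106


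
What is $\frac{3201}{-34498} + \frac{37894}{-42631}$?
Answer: $- \frac{1443729043}{1470684238} \approx -0.98167$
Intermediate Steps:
$\frac{3201}{-34498} + \frac{37894}{-42631} = 3201 \left(- \frac{1}{34498}\right) + 37894 \left(- \frac{1}{42631}\right) = - \frac{3201}{34498} - \frac{37894}{42631} = - \frac{1443729043}{1470684238}$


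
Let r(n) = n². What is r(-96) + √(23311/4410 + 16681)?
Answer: 9216 + √735865210/210 ≈ 9345.2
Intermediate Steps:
r(-96) + √(23311/4410 + 16681) = (-96)² + √(23311/4410 + 16681) = 9216 + √(23311*(1/4410) + 16681) = 9216 + √(23311/4410 + 16681) = 9216 + √(73586521/4410) = 9216 + √735865210/210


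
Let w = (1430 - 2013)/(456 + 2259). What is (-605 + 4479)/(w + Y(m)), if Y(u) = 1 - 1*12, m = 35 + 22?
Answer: -5258955/15224 ≈ -345.44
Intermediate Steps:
m = 57
Y(u) = -11 (Y(u) = 1 - 12 = -11)
w = -583/2715 ≈ -0.21473
(-605 + 4479)/(w + Y(m)) = (-605 + 4479)/(-583/2715 - 11) = 3874/(-30448/2715) = 3874*(-2715/30448) = -5258955/15224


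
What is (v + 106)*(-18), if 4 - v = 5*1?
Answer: -1890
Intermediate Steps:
v = -1 (v = 4 - 5 = -1)
(v + 106)*(-18) = (-1 + 106)*(-18) = 105*(-18) = -1890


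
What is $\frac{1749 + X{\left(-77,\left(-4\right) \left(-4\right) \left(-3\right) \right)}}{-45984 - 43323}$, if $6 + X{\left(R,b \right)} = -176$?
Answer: $- \frac{1567}{89307} \approx -0.017546$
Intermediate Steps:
$X{\left(R,b \right)} = -182$ ($X{\left(R,b \right)} = -6 - 176 = -182$)
$\frac{1749 + X{\left(-77,\left(-4\right) \left(-4\right) \left(-3\right) \right)}}{-45984 - 43323} = \frac{1749 - 182}{-45984 - 43323} = \frac{1567}{-89307} = 1567 \left(- \frac{1}{89307}\right) = - \frac{1567}{89307}$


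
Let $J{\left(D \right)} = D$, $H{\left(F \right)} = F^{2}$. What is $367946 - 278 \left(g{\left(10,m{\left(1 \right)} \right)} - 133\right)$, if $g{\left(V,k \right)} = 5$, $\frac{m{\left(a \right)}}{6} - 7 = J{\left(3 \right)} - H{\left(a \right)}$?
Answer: $403530$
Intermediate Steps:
$m{\left(a \right)} = 60 - 6 a^{2}$ ($m{\left(a \right)} = 42 + 6 \left(3 - a^{2}\right) = 42 - \left(-18 + 6 a^{2}\right) = 60 - 6 a^{2}$)
$367946 - 278 \left(g{\left(10,m{\left(1 \right)} \right)} - 133\right) = 367946 - 278 \left(5 - 133\right) = 367946 - -35584 = 367946 + 35584 = 403530$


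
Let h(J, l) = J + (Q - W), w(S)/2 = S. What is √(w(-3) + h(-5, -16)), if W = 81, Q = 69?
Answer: I*√23 ≈ 4.7958*I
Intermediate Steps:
w(S) = 2*S
h(J, l) = -12 + J (h(J, l) = J + (69 - 1*81) = J + (69 - 81) = J - 12 = -12 + J)
√(w(-3) + h(-5, -16)) = √(2*(-3) + (-12 - 5)) = √(-6 - 17) = √(-23) = I*√23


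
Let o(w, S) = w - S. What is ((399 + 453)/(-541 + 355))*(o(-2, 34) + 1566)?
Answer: -217260/31 ≈ -7008.4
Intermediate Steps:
((399 + 453)/(-541 + 355))*(o(-2, 34) + 1566) = ((399 + 453)/(-541 + 355))*((-2 - 1*34) + 1566) = (852/(-186))*((-2 - 34) + 1566) = (852*(-1/186))*(-36 + 1566) = -142/31*1530 = -217260/31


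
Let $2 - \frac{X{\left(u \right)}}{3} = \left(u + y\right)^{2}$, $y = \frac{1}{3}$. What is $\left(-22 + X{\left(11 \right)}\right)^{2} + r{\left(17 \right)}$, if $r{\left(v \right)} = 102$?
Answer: $\frac{1450534}{9} \approx 1.6117 \cdot 10^{5}$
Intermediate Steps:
$y = \frac{1}{3} \approx 0.33333$
$X{\left(u \right)} = 6 - 3 \left(\frac{1}{3} + u\right)^{2}$ ($X{\left(u \right)} = 6 - 3 \left(u + \frac{1}{3}\right)^{2} = 6 - 3 \left(\frac{1}{3} + u\right)^{2}$)
$\left(-22 + X{\left(11 \right)}\right)^{2} + r{\left(17 \right)} = \left(-22 + \left(6 - \frac{\left(1 + 3 \cdot 11\right)^{2}}{3}\right)\right)^{2} + 102 = \left(-22 + \left(6 - \frac{\left(1 + 33\right)^{2}}{3}\right)\right)^{2} + 102 = \left(-22 + \left(6 - \frac{34^{2}}{3}\right)\right)^{2} + 102 = \left(-22 + \left(6 - \frac{1156}{3}\right)\right)^{2} + 102 = \left(-22 - \frac{1138}{3}\right)^{2} + 102 = \left(- \frac{1204}{3}\right)^{2} + 102 = \frac{1449616}{9} + 102 = \frac{1450534}{9}$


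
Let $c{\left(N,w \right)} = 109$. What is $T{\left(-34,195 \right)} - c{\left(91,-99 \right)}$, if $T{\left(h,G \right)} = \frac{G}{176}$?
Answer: $- \frac{18989}{176} \approx -107.89$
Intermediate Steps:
$T{\left(h,G \right)} = \frac{G}{176}$ ($T{\left(h,G \right)} = G \frac{1}{176} = \frac{G}{176}$)
$T{\left(-34,195 \right)} - c{\left(91,-99 \right)} = \frac{1}{176} \cdot 195 - 109 = \frac{195}{176} - 109 = - \frac{18989}{176}$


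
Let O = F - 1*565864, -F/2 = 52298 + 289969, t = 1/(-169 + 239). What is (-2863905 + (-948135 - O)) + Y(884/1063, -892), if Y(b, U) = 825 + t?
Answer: -179257189/70 ≈ -2.5608e+6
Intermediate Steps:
t = 1/70 ≈ 0.014286
F = -684534 (F = -2*(52298 + 289969) = -2*342267 = -684534)
Y(b, U) = 57751/70 (Y(b, U) = 825 + 1/70 = 57751/70)
O = -1250398 (O = -684534 - 1*565864 = -684534 - 565864 = -1250398)
(-2863905 + (-948135 - O)) + Y(884/1063, -892) = (-2863905 + (-948135 - 1*(-1250398))) + 57751/70 = (-2863905 + (-948135 + 1250398)) + 57751/70 = (-2863905 + 302263) + 57751/70 = -2561642 + 57751/70 = -179257189/70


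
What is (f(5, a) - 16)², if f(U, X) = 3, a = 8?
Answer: 169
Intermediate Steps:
(f(5, a) - 16)² = (3 - 16)² = (-13)² = 169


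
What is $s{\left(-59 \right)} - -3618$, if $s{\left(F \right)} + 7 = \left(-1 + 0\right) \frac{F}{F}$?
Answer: $3610$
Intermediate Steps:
$s{\left(F \right)} = -8$ ($s{\left(F \right)} = -7 + \left(-1 + 0\right) \frac{F}{F} = -7 - 1 = -8$)
$s{\left(-59 \right)} - -3618 = -8 - -3618 = -8 + 3618 = 3610$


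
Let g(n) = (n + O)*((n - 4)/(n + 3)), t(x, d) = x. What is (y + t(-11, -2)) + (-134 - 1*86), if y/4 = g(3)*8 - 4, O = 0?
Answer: -263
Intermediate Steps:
g(n) = n*(-4 + n)/(3 + n) (g(n) = (n + 0)*((n - 4)/(n + 3)) = n*((-4 + n)/(3 + n)) = n*(-4 + n)/(3 + n))
y = -32 (y = 4*((3*(-4 + 3)/(3 + 3))*8 - 4) = 4*((3*(-1)/6)*8 - 4) = 4*((3*(⅙)*(-1))*8 - 4) = 4*(-½*8 - 4) = 4*(-4 - 4) = 4*(-8) = -32)
(y + t(-11, -2)) + (-134 - 1*86) = (-32 - 11) + (-134 - 1*86) = -43 + (-134 - 86) = -43 - 220 = -263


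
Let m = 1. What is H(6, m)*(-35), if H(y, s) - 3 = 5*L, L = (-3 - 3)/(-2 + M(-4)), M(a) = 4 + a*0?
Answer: 420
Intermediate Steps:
M(a) = 4 (M(a) = 4 + 0 = 4)
L = -3 (L = (-3 - 3)/(-2 + 4) = -6/2 = -6*½ = -3)
H(y, s) = -12 (H(y, s) = 3 + 5*(-3) = 3 - 15 = -12)
H(6, m)*(-35) = -12*(-35) = 420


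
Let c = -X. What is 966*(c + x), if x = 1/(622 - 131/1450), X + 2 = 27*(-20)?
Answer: 472142399568/901769 ≈ 5.2357e+5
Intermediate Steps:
X = -542 (X = -2 + 27*(-20) = -2 - 540 = -542)
c = 542 (c = -1*(-542) = 542)
x = 1450/901769 (x = 1/(622 - 131*1/1450) = 1/(622 - 131/1450) = 1/(901769/1450) = 1450/901769 ≈ 0.0016080)
966*(c + x) = 966*(542 + 1450/901769) = 966*(488760248/901769) = 472142399568/901769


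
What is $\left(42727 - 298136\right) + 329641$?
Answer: $74232$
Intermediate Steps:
$\left(42727 - 298136\right) + 329641 = -255409 + 329641 = 74232$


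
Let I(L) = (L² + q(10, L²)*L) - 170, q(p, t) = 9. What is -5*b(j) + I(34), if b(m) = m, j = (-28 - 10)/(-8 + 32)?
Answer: 15599/12 ≈ 1299.9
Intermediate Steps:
j = -19/12 (j = -38/24 = -38*1/24 = -19/12 ≈ -1.5833)
I(L) = -170 + L² + 9*L (I(L) = (L² + 9*L) - 170 = -170 + L² + 9*L)
-5*b(j) + I(34) = -5*(-19/12) + (-170 + 34² + 9*34) = 95/12 + (-170 + 1156 + 306) = 95/12 + 1292 = 15599/12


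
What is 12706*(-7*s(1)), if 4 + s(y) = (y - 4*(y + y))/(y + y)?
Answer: 667065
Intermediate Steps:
s(y) = -15/2 (s(y) = -4 + (y - 4*(y + y))/(y + y) = -4 + (y - 8*y)/((2*y)) = -4 + (y - 8*y)*(1/(2*y)) = -4 + (-7*y)*(1/(2*y)) = -4 - 7/2 = -15/2)
12706*(-7*s(1)) = 12706*(-7*(-15/2)) = 12706*(105/2) = 667065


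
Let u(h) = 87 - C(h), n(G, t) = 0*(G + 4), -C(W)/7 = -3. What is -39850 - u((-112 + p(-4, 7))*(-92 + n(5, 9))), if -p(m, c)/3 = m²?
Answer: -39916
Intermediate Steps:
C(W) = 21 (C(W) = -7*(-3) = 21)
n(G, t) = 0 (n(G, t) = 0*(4 + G) = 0)
p(m, c) = -3*m²
u(h) = 66 (u(h) = 87 - 1*21 = 87 - 21 = 66)
-39850 - u((-112 + p(-4, 7))*(-92 + n(5, 9))) = -39850 - 1*66 = -39850 - 66 = -39916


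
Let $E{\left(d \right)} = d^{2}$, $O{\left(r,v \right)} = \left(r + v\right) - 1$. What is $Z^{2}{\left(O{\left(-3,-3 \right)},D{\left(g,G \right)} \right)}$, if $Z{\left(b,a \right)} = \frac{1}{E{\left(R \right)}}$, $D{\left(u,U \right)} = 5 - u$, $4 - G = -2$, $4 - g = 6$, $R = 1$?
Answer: $1$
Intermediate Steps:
$g = -2$ ($g = 4 - 6 = -2$)
$G = 6$ ($G = 4 - -2 = 4 + 2 = 6$)
$O{\left(r,v \right)} = -1 + r + v$
$Z{\left(b,a \right)} = 1$ ($Z{\left(b,a \right)} = \frac{1}{1^{2}} = 1^{-1} = 1$)
$Z^{2}{\left(O{\left(-3,-3 \right)},D{\left(g,G \right)} \right)} = 1^{2} = 1$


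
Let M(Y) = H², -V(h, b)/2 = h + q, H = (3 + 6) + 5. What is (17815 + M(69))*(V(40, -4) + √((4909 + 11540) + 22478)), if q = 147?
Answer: -6736114 + 18011*√38927 ≈ -3.1826e+6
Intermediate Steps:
H = 14 (H = 9 + 5 = 14)
V(h, b) = -294 - 2*h (V(h, b) = -2*(h + 147) = -2*(147 + h) = -294 - 2*h)
M(Y) = 196 (M(Y) = 14² = 196)
(17815 + M(69))*(V(40, -4) + √((4909 + 11540) + 22478)) = (17815 + 196)*((-294 - 2*40) + √((4909 + 11540) + 22478)) = 18011*((-294 - 80) + √(16449 + 22478)) = 18011*(-374 + √38927) = -6736114 + 18011*√38927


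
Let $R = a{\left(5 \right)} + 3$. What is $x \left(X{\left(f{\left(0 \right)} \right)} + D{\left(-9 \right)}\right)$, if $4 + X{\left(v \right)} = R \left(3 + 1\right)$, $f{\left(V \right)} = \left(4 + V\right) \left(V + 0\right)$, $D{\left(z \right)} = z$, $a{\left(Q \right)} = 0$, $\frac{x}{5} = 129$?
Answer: $-645$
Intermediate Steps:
$x = 645$ ($x = 5 \cdot 129 = 645$)
$f{\left(V \right)} = V \left(4 + V\right)$ ($f{\left(V \right)} = \left(4 + V\right) V = V \left(4 + V\right)$)
$R = 3$ ($R = 0 + 3 = 3$)
$X{\left(v \right)} = 8$ ($X{\left(v \right)} = -4 + 3 \left(3 + 1\right) = -4 + 3 \cdot 4 = -4 + 12 = 8$)
$x \left(X{\left(f{\left(0 \right)} \right)} + D{\left(-9 \right)}\right) = 645 \left(8 - 9\right) = 645 \left(-1\right) = -645$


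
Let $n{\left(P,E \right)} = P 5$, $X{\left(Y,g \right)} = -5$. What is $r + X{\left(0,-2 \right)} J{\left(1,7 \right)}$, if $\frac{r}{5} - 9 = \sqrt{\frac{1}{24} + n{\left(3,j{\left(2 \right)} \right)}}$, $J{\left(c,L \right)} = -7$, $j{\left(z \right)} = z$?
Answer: $80 + \frac{95 \sqrt{6}}{12} \approx 99.392$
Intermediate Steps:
$n{\left(P,E \right)} = 5 P$
$r = 45 + \frac{95 \sqrt{6}}{12}$ ($r = 45 + 5 \sqrt{\frac{1}{24} + 5 \cdot 3} = 45 + 5 \sqrt{\frac{1}{24} + 15} = 45 + 5 \sqrt{\frac{361}{24}} = 45 + 5 \frac{19 \sqrt{6}}{12} = 45 + \frac{95 \sqrt{6}}{12} \approx 64.392$)
$r + X{\left(0,-2 \right)} J{\left(1,7 \right)} = \left(45 + \frac{95 \sqrt{6}}{12}\right) - -35 = \left(45 + \frac{95 \sqrt{6}}{12}\right) + 35 = 80 + \frac{95 \sqrt{6}}{12}$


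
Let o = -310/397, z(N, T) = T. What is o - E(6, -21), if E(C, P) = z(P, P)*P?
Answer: -175387/397 ≈ -441.78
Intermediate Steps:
o = -310/397 (o = -310*1/397 = -310/397 ≈ -0.78086)
E(C, P) = P**2 (E(C, P) = P*P = P**2)
o - E(6, -21) = -310/397 - 1*(-21)**2 = -310/397 - 1*441 = -310/397 - 441 = -175387/397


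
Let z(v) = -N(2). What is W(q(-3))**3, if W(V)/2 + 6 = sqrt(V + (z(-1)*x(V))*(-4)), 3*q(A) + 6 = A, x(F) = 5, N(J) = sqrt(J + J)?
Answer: -7056 + 1160*sqrt(37) ≈ 0.0045351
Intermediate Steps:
N(J) = sqrt(2)*sqrt(J) (N(J) = sqrt(2*J) = sqrt(2)*sqrt(J))
z(v) = -2 (z(v) = -sqrt(2)*sqrt(2) = -1*2 = -2)
q(A) = -2 + A/3
W(V) = -12 + 2*sqrt(40 + V) (W(V) = -12 + 2*sqrt(V - 2*5*(-4)) = -12 + 2*sqrt(V - 10*(-4)) = -12 + 2*sqrt(V + 40) = -12 + 2*sqrt(40 + V))
W(q(-3))**3 = (-12 + 2*sqrt(40 + (-2 + (1/3)*(-3))))**3 = (-12 + 2*sqrt(40 + (-2 - 1)))**3 = (-12 + 2*sqrt(40 - 3))**3 = (-12 + 2*sqrt(37))**3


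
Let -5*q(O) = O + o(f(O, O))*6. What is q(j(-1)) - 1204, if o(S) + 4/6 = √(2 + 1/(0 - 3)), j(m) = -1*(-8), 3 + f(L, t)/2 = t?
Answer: -6024/5 - 2*√15/5 ≈ -1206.3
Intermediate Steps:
f(L, t) = -6 + 2*t
j(m) = 8
o(S) = -⅔ + √15/3 (o(S) = -⅔ + √(2 + 1/(0 - 3)) = -⅔ + √(2 + 1/(-3)) = -⅔ + √(2 - ⅓) = -⅔ + √(5/3) = -⅔ + √15/3)
q(O) = ⅘ - 2*√15/5 - O/5 (q(O) = -(O + (-⅔ + √15/3)*6)/5 = -(O + (-4 + 2*√15))/5 = -(-4 + O + 2*√15)/5 = ⅘ - 2*√15/5 - O/5)
q(j(-1)) - 1204 = (⅘ - 2*√15/5 - ⅕*8) - 1204 = (⅘ - 2*√15/5 - 8/5) - 1204 = (-⅘ - 2*√15/5) - 1204 = -6024/5 - 2*√15/5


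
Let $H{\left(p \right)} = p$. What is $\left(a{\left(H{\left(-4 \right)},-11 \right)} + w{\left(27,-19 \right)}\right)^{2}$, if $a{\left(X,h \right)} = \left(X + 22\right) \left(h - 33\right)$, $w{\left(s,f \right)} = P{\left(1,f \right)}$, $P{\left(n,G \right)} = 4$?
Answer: $620944$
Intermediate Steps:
$w{\left(s,f \right)} = 4$
$a{\left(X,h \right)} = \left(-33 + h\right) \left(22 + X\right)$ ($a{\left(X,h \right)} = \left(22 + X\right) \left(-33 + h\right) = \left(-33 + h\right) \left(22 + X\right)$)
$\left(a{\left(H{\left(-4 \right)},-11 \right)} + w{\left(27,-19 \right)}\right)^{2} = \left(\left(-726 - -132 + 22 \left(-11\right) - -44\right) + 4\right)^{2} = \left(\left(-726 + 132 - 242 + 44\right) + 4\right)^{2} = \left(-792 + 4\right)^{2} = \left(-788\right)^{2} = 620944$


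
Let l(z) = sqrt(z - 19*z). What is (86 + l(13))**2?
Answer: 7162 + 516*I*sqrt(26) ≈ 7162.0 + 2631.1*I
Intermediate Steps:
l(z) = 3*sqrt(2)*sqrt(-z) (l(z) = sqrt(-18*z) = 3*sqrt(2)*sqrt(-z))
(86 + l(13))**2 = (86 + 3*sqrt(2)*sqrt(-1*13))**2 = (86 + 3*sqrt(2)*sqrt(-13))**2 = (86 + 3*sqrt(2)*(I*sqrt(13)))**2 = (86 + 3*I*sqrt(26))**2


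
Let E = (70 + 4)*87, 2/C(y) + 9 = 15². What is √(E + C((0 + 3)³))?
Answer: √2085915/18 ≈ 80.237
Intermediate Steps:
C(y) = 1/108 (C(y) = 2/(-9 + 15²) = 2/(-9 + 225) = 2/216 = 2*(1/216) = 1/108)
E = 6438 (E = 74*87 = 6438)
√(E + C((0 + 3)³)) = √(6438 + 1/108) = √(695305/108) = √2085915/18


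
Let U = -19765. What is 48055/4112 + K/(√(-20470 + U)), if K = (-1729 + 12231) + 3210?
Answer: 48055/4112 - 13712*I*√40235/40235 ≈ 11.687 - 68.359*I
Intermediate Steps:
K = 13712 (K = 10502 + 3210 = 13712)
48055/4112 + K/(√(-20470 + U)) = 48055/4112 + 13712/(√(-20470 - 19765)) = 48055*(1/4112) + 13712/(√(-40235)) = 48055/4112 + 13712/((I*√40235)) = 48055/4112 + 13712*(-I*√40235/40235) = 48055/4112 - 13712*I*√40235/40235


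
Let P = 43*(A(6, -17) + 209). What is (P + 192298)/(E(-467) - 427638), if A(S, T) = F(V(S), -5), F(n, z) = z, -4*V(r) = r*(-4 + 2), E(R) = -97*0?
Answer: -100535/213819 ≈ -0.47019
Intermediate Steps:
E(R) = 0
V(r) = r/2 (V(r) = -r*(-4 + 2)/4 = -r*(-2)/4 = -(-1)*r/2 = r/2)
A(S, T) = -5
P = 8772 (P = 43*(-5 + 209) = 43*204 = 8772)
(P + 192298)/(E(-467) - 427638) = (8772 + 192298)/(0 - 427638) = 201070/(-427638) = 201070*(-1/427638) = -100535/213819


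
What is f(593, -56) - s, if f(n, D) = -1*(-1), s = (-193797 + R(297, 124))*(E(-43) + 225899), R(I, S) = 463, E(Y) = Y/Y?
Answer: 43674150601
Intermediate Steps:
E(Y) = 1
s = -43674150600 (s = (-193797 + 463)*(1 + 225899) = -193334*225900 = -43674150600)
f(n, D) = 1
f(593, -56) - s = 1 - 1*(-43674150600) = 1 + 43674150600 = 43674150601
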